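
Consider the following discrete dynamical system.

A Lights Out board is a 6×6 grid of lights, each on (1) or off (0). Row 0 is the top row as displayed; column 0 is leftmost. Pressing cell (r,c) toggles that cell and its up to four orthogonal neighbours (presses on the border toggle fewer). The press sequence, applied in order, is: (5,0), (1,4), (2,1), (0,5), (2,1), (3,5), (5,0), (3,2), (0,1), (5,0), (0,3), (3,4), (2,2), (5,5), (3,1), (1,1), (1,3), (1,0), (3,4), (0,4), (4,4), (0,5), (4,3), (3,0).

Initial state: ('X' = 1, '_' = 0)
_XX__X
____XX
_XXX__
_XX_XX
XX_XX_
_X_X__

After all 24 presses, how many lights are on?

18

[0] _XX__X
____XX
_XXX__
_XX_XX
XX_XX_
_X_X__
[1] _XX__X
____XX
_XXX__
_XX_XX
_X_XX_
X__X__
[2] _XX_XX
___X__
_XXXX_
_XX_XX
_X_XX_
X__X__
[3] _XX_XX
_X_X__
X__XX_
__X_XX
_X_XX_
X__X__
[4] _XX___
_X_X_X
X__XX_
__X_XX
_X_XX_
X__X__
[5] _XX___
___X_X
_XXXX_
_XX_XX
_X_XX_
X__X__
[6] _XX___
___X_X
_XXXXX
_XX___
_X_XXX
X__X__
[7] _XX___
___X_X
_XXXXX
_XX___
XX_XXX
_X_X__
[8] _XX___
___X_X
_X_XXX
___X__
XXXXXX
_X_X__
[9] X_____
_X_X_X
_X_XXX
___X__
XXXXXX
_X_X__
[10] X_____
_X_X_X
_X_XXX
___X__
_XXXXX
X__X__
[11] X_XXX_
_X___X
_X_XXX
___X__
_XXXXX
X__X__
[12] X_XXX_
_X___X
_X_X_X
____XX
_XXX_X
X__X__
[13] X_XXX_
_XX__X
__X__X
__X_XX
_XXX_X
X__X__
[14] X_XXX_
_XX__X
__X__X
__X_XX
_XXX__
X__XXX
[15] X_XXX_
_XX__X
_XX__X
XX__XX
__XX__
X__XXX
[16] XXXXX_
X____X
__X__X
XX__XX
__XX__
X__XXX
[17] XXX_X_
X_XXXX
__XX_X
XX__XX
__XX__
X__XXX
[18] _XX_X_
_XXXXX
X_XX_X
XX__XX
__XX__
X__XXX
[19] _XX_X_
_XXXXX
X_XXXX
XX_X__
__XXX_
X__XXX
[20] _XXX_X
_XXX_X
X_XXXX
XX_X__
__XXX_
X__XXX
[21] _XXX_X
_XXX_X
X_XXXX
XX_XX_
__X__X
X__X_X
[22] _XXXX_
_XXX__
X_XXXX
XX_XX_
__X__X
X__X_X
[23] _XXXX_
_XXX__
X_XXXX
XX__X_
___XXX
X____X
[24] _XXXX_
_XXX__
__XXXX
____X_
X__XXX
X____X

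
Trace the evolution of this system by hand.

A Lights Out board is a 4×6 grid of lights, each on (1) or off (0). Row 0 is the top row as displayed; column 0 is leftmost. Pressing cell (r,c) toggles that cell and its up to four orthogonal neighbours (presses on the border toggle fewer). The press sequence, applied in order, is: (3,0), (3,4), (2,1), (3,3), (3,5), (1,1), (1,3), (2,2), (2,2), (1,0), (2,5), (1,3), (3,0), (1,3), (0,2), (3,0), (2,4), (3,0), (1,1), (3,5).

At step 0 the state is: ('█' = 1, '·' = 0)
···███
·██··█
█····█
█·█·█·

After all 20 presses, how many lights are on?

0) ···███
·██··█
█····█
█·█·█·
1) ···███
·██··█
·····█
·██·█·
2) ···███
·██··█
····██
·███·█
3) ···███
··█··█
███·██
··██·█
4) ···███
··█··█
██████
····██
5) ···███
··█··█
█████·
······
6) ·█·███
██···█
█·███·
······
7) ·█··██
██████
█·█·█·
······
8) ·█··██
██·███
██·██·
··█···
9) ·█··██
██████
█·█·█·
······
10) ██··██
··████
··█·█·
······
11) ██··██
··███·
··█··█
·····█
12) ██·███
······
··██·█
·····█
13) ██·███
······
█·██·█
██···█
14) ██··██
··███·
█·█··█
██···█
15) █·████
···██·
█·█··█
██···█
16) █·████
···██·
··█··█
·····█
17) █·████
···█··
··███·
····██
18) █·████
···█··
█·███·
██··██
19) ██████
████··
█████·
██··██
20) ██████
████··
██████
██····

18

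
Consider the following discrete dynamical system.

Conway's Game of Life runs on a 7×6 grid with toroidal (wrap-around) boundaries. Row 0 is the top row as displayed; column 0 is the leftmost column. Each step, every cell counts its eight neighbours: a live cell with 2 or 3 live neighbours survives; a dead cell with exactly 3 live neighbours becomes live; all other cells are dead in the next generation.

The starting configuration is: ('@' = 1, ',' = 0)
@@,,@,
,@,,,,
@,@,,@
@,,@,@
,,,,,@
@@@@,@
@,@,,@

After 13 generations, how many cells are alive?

11

step 0: @@,,@,
,@,,,,
@,@,,@
@,,@,@
,,,,,@
@@@@,@
@,@,,@
step 1: ,,@,,,
,,@,,,
,,@,@@
,@,,,,
,,,@,,
,,@@,,
,,,,,,
step 2: ,,,,,,
,@@,,,
,@@@,,
,,@@@,
,,,@,,
,,@@,,
,,@@,,
step 3: ,@,@,,
,@,@,,
,,,,@,
,@,,@,
,,,,,,
,,,,@,
,,@@,,
step 4: ,@,@@,
,,,@@,
,,@@@,
,,,,,,
,,,,,,
,,,@,,
,,@@@,
step 5: ,,,,,@
,,,,,@
,,@,@,
,,,@,,
,,,,,,
,,@@@,
,,,,,,
step 6: ,,,,,,
,,,,@@
,,,@@,
,,,@,,
,,@,@,
,,,@,,
,,,@@,
step 7: ,,,@,@
,,,@@@
,,,@,@
,,@,,,
,,@,@,
,,@,,,
,,,@@,
step 8: ,,@,,@
@,@@,@
,,@@,@
,,@,@,
,@@,,,
,,@,@,
,,@@@,
step 9: @,,,,@
@,,,,@
@,,,,@
,,,,@,
,@@,,,
,,,,@,
,@@,@@
step 10: ,,,,,,
,@,,@,
@,,,@,
@@,,,@
,,,@,,
@,,,@@
,@,@@,
step 11: ,,@@@,
,,,,,@
,,,,@,
@@,,@@
,@,,,,
@,@,,@
@,,@@,
step 12: ,,@,,,
,,,,,@
,,,,@,
@@,,@@
,,@,@,
@,@@@@
@,,,,,
step 13: ,,,,,,
,,,,,,
,,,,@,
@@,,@,
,,@,,,
@,@,@,
@,@,@,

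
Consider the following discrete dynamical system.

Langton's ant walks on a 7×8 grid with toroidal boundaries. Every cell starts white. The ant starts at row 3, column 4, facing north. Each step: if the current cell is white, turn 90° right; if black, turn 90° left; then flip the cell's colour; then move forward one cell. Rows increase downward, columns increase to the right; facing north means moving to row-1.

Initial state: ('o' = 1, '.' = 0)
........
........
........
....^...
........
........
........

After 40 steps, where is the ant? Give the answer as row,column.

[0] ........
........
........
....^...
........
........
........
[1] ........
........
........
....o>..
........
........
........
[2] ........
........
........
....oo..
.....v..
........
........
[3] ........
........
........
....oo..
....<o..
........
........
[4] ........
........
........
....^o..
....oo..
........
........
[5] ........
........
........
...<.o..
....oo..
........
........
[6] ........
........
...^....
...o.o..
....oo..
........
........
[7] ........
........
...o>...
...o.o..
....oo..
........
........
[8] ........
........
...oo...
...ovo..
....oo..
........
........
[9] ........
........
...oo...
...<oo..
....oo..
........
........
[10] ........
........
...oo...
....oo..
...voo..
........
........
[11] ........
........
...oo...
....oo..
..<ooo..
........
........
[12] ........
........
...oo...
..^.oo..
..oooo..
........
........
[13] ........
........
...oo...
..o>oo..
..oooo..
........
........
[14] ........
........
...oo...
..oooo..
..ovoo..
........
........
[15] ........
........
...oo...
..oooo..
..o.>o..
........
........
[16] ........
........
...oo...
..oo^o..
..o..o..
........
........
[17] ........
........
...oo...
..o<.o..
..o..o..
........
........
[18] ........
........
...oo...
..o..o..
..ov.o..
........
........
[19] ........
........
...oo...
..o..o..
..<o.o..
........
........
[20] ........
........
...oo...
..o..o..
...o.o..
..v.....
........
[21] ........
........
...oo...
..o..o..
...o.o..
.<o.....
........
[22] ........
........
...oo...
..o..o..
.^.o.o..
.oo.....
........
[23] ........
........
...oo...
..o..o..
.o>o.o..
.oo.....
........
[24] ........
........
...oo...
..o..o..
.ooo.o..
.ov.....
........
[25] ........
........
...oo...
..o..o..
.ooo.o..
.o.>....
........
[26] ........
........
...oo...
..o..o..
.ooo.o..
.o.o....
...v....
[27] ........
........
...oo...
..o..o..
.ooo.o..
.o.o....
..<o....
[28] ........
........
...oo...
..o..o..
.ooo.o..
.o^o....
..oo....
[29] ........
........
...oo...
..o..o..
.ooo.o..
.oo>....
..oo....
[30] ........
........
...oo...
..o..o..
.oo^.o..
.oo.....
..oo....
[31] ........
........
...oo...
..o..o..
.o<..o..
.oo.....
..oo....
[32] ........
........
...oo...
..o..o..
.o...o..
.ov.....
..oo....
[33] ........
........
...oo...
..o..o..
.o...o..
.o.>....
..oo....
[34] ........
........
...oo...
..o..o..
.o...o..
.o.o....
..ov....
[35] ........
........
...oo...
..o..o..
.o...o..
.o.o....
..o.>...
[36] ....v...
........
...oo...
..o..o..
.o...o..
.o.o....
..o.o...
[37] ...<o...
........
...oo...
..o..o..
.o...o..
.o.o....
..o.o...
[38] ...oo...
........
...oo...
..o..o..
.o...o..
.o.o....
..o^o...
[39] ...oo...
........
...oo...
..o..o..
.o...o..
.o.o....
..oo>...
[40] ...oo...
........
...oo...
..o..o..
.o...o..
.o.o^...
..oo....

5,4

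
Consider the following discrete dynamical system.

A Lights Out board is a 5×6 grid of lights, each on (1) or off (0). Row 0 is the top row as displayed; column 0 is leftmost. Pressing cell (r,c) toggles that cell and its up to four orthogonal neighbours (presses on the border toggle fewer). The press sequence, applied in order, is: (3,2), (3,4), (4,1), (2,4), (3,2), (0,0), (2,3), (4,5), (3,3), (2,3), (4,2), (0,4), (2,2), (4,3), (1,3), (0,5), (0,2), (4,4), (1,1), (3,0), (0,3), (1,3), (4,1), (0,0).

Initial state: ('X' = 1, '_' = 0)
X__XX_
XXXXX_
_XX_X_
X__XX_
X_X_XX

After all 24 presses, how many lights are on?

[0] X__XX_
XXXXX_
_XX_X_
X__XX_
X_X_XX
[1] X__XX_
XXXXX_
_X__X_
XXX_X_
X___XX
[2] X__XX_
XXXXX_
_X____
XXXX_X
X____X
[3] X__XX_
XXXXX_
_X____
X_XX_X
_XX__X
[4] X__XX_
XXXX__
_X_XXX
X_XXXX
_XX__X
[5] X__XX_
XXXX__
_XXXXX
XX__XX
_X___X
[6] _X_XX_
_XXX__
_XXXXX
XX__XX
_X___X
[7] _X_XX_
_XX___
_X___X
XX_XXX
_X___X
[8] _X_XX_
_XX___
_X___X
XX_XX_
_X__X_
[9] _X_XX_
_XX___
_X_X_X
XXX___
_X_XX_
[10] _X_XX_
_XXX__
_XX_XX
XXXX__
_X_XX_
[11] _X_XX_
_XXX__
_XX_XX
XX_X__
__X_X_
[12] _X___X
_XXXX_
_XX_XX
XX_X__
__X_X_
[13] _X___X
_X_XX_
___XXX
XXXX__
__X_X_
[14] _X___X
_X_XX_
___XXX
XXX___
___X__
[15] _X_X_X
_XX___
____XX
XXX___
___X__
[16] _X_XX_
_XX__X
____XX
XXX___
___X__
[17] __X_X_
_X___X
____XX
XXX___
___X__
[18] __X_X_
_X___X
____XX
XXX_X_
____XX
[19] _XX_X_
X_X__X
_X__XX
XXX_X_
____XX
[20] _XX_X_
X_X__X
XX__XX
__X_X_
X___XX
[21] _X_X__
X_XX_X
XX__XX
__X_X_
X___XX
[22] _X____
X___XX
XX_XXX
__X_X_
X___XX
[23] _X____
X___XX
XX_XXX
_XX_X_
_XX_XX
[24] X_____
____XX
XX_XXX
_XX_X_
_XX_XX

15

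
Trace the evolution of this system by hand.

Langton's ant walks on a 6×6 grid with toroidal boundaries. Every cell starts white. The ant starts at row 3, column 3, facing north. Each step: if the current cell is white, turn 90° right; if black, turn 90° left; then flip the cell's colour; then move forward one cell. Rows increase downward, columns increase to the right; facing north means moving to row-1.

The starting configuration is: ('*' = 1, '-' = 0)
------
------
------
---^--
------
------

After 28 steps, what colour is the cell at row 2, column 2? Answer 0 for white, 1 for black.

1

k=0  ------
------
------
---^--
------
------
k=1  ------
------
------
---*>-
------
------
k=2  ------
------
------
---**-
----v-
------
k=3  ------
------
------
---**-
---<*-
------
k=4  ------
------
------
---^*-
---**-
------
k=5  ------
------
------
--<-*-
---**-
------
k=6  ------
------
--^---
--*-*-
---**-
------
k=7  ------
------
--*>--
--*-*-
---**-
------
k=8  ------
------
--**--
--*v*-
---**-
------
k=9  ------
------
--**--
--<**-
---**-
------
k=10  ------
------
--**--
---**-
--v**-
------
k=11  ------
------
--**--
---**-
-<***-
------
k=12  ------
------
--**--
-^-**-
-****-
------
k=13  ------
------
--**--
-*>**-
-****-
------
k=14  ------
------
--**--
-****-
-*v**-
------
k=15  ------
------
--**--
-****-
-*->*-
------
k=16  ------
------
--**--
-**^*-
-*--*-
------
k=17  ------
------
--**--
-*<-*-
-*--*-
------
k=18  ------
------
--**--
-*--*-
-*v-*-
------
k=19  ------
------
--**--
-*--*-
-<*-*-
------
k=20  ------
------
--**--
-*--*-
--*-*-
-v----
k=21  ------
------
--**--
-*--*-
--*-*-
<*----
k=22  ------
------
--**--
-*--*-
^-*-*-
**----
k=23  ------
------
--**--
-*--*-
*>*-*-
**----
k=24  ------
------
--**--
-*--*-
***-*-
*v----
k=25  ------
------
--**--
-*--*-
***-*-
*->---
k=26  --v---
------
--**--
-*--*-
***-*-
*-*---
k=27  -<*---
------
--**--
-*--*-
***-*-
*-*---
k=28  -**---
------
--**--
-*--*-
***-*-
*^*---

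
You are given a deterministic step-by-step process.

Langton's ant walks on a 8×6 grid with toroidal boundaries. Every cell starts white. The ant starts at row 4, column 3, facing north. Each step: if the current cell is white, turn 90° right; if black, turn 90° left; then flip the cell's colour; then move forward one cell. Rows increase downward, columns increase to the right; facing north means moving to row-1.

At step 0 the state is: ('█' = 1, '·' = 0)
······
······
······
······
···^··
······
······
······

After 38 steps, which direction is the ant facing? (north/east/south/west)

north

gen 0: ······
······
······
······
···^··
······
······
······
gen 1: ······
······
······
······
···█>·
······
······
······
gen 2: ······
······
······
······
···██·
····v·
······
······
gen 3: ······
······
······
······
···██·
···<█·
······
······
gen 4: ······
······
······
······
···^█·
···██·
······
······
gen 5: ······
······
······
······
··<·█·
···██·
······
······
gen 6: ······
······
······
··^···
··█·█·
···██·
······
······
gen 7: ······
······
······
··█>··
··█·█·
···██·
······
······
gen 8: ······
······
······
··██··
··█v█·
···██·
······
······
gen 9: ······
······
······
··██··
··<██·
···██·
······
······
gen 10: ······
······
······
··██··
···██·
··v██·
······
······
gen 11: ······
······
······
··██··
···██·
·<███·
······
······
gen 12: ······
······
······
··██··
·^·██·
·████·
······
······
gen 13: ······
······
······
··██··
·█>██·
·████·
······
······
gen 14: ······
······
······
··██··
·████·
·█v██·
······
······
gen 15: ······
······
······
··██··
·████·
·█·>█·
······
······
gen 16: ······
······
······
··██··
·██^█·
·█··█·
······
······
gen 17: ······
······
······
··██··
·█<·█·
·█··█·
······
······
gen 18: ······
······
······
··██··
·█··█·
·█v·█·
······
······
gen 19: ······
······
······
··██··
·█··█·
·<█·█·
······
······
gen 20: ······
······
······
··██··
·█··█·
··█·█·
·v····
······
gen 21: ······
······
······
··██··
·█··█·
··█·█·
<█····
······
gen 22: ······
······
······
··██··
·█··█·
^·█·█·
██····
······
gen 23: ······
······
······
··██··
·█··█·
█>█·█·
██····
······
gen 24: ······
······
······
··██··
·█··█·
███·█·
█v····
······
gen 25: ······
······
······
··██··
·█··█·
███·█·
█·>···
······
gen 26: ······
······
······
··██··
·█··█·
███·█·
█·█···
··v···
gen 27: ······
······
······
··██··
·█··█·
███·█·
█·█···
·<█···
gen 28: ······
······
······
··██··
·█··█·
███·█·
█^█···
·██···
gen 29: ······
······
······
··██··
·█··█·
███·█·
██>···
·██···
gen 30: ······
······
······
··██··
·█··█·
██^·█·
██····
·██···
gen 31: ······
······
······
··██··
·█··█·
█<··█·
██····
·██···
gen 32: ······
······
······
··██··
·█··█·
█···█·
█v····
·██···
gen 33: ······
······
······
··██··
·█··█·
█···█·
█·>···
·██···
gen 34: ······
······
······
··██··
·█··█·
█···█·
█·█···
·█v···
gen 35: ······
······
······
··██··
·█··█·
█···█·
█·█···
·█·>··
gen 36: ···v··
······
······
··██··
·█··█·
█···█·
█·█···
·█·█··
gen 37: ··<█··
······
······
··██··
·█··█·
█···█·
█·█···
·█·█··
gen 38: ··██··
······
······
··██··
·█··█·
█···█·
█·█···
·█^█··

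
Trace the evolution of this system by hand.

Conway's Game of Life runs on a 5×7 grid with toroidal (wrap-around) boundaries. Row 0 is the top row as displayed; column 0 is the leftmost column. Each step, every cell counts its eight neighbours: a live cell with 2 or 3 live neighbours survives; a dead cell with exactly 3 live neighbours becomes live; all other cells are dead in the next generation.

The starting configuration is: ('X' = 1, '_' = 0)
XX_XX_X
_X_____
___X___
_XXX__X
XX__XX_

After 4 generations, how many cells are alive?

10

step 0: XX_XX_X
_X_____
___X___
_XXX__X
XX__XX_
step 1: ___XX_X
_X_XX__
XX_X___
_X_X_XX
_______
step 2: __XXXX_
_X___X_
_X_X_XX
_X__X_X
X_XX__X
step 3: X____X_
XX_____
_X____X
_X__X__
X_____X
step 4: _______
_X_____
_XX____
_X___XX
XX___XX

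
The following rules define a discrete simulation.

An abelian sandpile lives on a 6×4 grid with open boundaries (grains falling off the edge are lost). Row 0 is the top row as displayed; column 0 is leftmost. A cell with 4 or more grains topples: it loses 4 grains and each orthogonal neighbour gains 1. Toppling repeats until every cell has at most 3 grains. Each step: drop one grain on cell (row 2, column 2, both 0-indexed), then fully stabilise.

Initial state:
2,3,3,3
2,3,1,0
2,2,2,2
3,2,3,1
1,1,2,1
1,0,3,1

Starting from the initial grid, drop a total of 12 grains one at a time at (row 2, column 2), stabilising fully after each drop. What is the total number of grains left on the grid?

42

0) 2,3,3,3
2,3,1,0
2,2,2,2
3,2,3,1
1,1,2,1
1,0,3,1
1) 2,3,3,3
2,3,1,0
2,2,3,2
3,2,3,1
1,1,2,1
1,0,3,1
2) 2,3,3,3
2,3,2,0
2,3,1,3
3,3,0,2
1,1,3,1
1,0,3,1
3) 2,3,3,3
2,3,2,0
2,3,2,3
3,3,0,2
1,1,3,1
1,0,3,1
4) 2,3,3,3
2,3,2,0
2,3,3,3
3,3,0,2
1,1,3,1
1,0,3,1
5) 0,2,2,0
1,3,1,3
1,3,3,0
1,1,2,3
2,2,3,1
1,0,3,1
6) 0,3,2,0
2,0,3,3
2,1,1,1
1,2,3,3
2,2,3,1
1,0,3,1
7) 0,3,2,0
2,0,3,3
2,1,2,1
1,2,3,3
2,2,3,1
1,0,3,1
8) 0,3,2,0
2,0,3,3
2,1,3,1
1,2,3,3
2,2,3,1
1,0,3,1
9) 0,3,3,1
2,1,1,1
2,2,3,0
1,3,2,1
2,3,1,3
1,1,0,2
10) 0,3,3,1
2,1,2,1
2,3,0,1
1,3,3,1
2,3,1,3
1,1,0,2
11) 0,3,3,1
2,1,2,1
2,3,1,1
1,3,3,1
2,3,1,3
1,1,0,2
12) 0,3,3,1
2,1,2,1
2,3,2,1
1,3,3,1
2,3,1,3
1,1,0,2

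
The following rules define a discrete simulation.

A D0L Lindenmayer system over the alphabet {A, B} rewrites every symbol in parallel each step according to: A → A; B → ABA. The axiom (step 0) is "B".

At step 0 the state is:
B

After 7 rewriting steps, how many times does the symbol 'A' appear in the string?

step 0: B
step 1: ABA
step 2: AABAA
step 3: AAABAAA
step 4: AAAABAAAA
step 5: AAAAABAAAAA
step 6: AAAAAABAAAAAA
step 7: AAAAAAABAAAAAAA

14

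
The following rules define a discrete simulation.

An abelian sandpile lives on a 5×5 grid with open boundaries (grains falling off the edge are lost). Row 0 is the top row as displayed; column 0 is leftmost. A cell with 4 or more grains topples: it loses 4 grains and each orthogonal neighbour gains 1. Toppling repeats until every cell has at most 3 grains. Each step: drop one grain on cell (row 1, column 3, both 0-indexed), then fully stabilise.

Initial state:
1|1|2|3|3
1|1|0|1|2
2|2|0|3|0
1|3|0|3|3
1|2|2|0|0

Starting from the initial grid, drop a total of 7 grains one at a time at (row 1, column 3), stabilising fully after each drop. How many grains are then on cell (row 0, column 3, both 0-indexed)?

0) 1|1|2|3|3
1|1|0|1|2
2|2|0|3|0
1|3|0|3|3
1|2|2|0|0
1) 1|1|2|3|3
1|1|0|2|2
2|2|0|3|0
1|3|0|3|3
1|2|2|0|0
2) 1|1|2|3|3
1|1|0|3|2
2|2|0|3|0
1|3|0|3|3
1|2|2|0|0
3) 1|1|3|1|1
1|1|1|3|0
2|2|1|1|3
1|3|1|1|0
1|2|2|1|1
4) 1|1|3|2|1
1|1|2|0|1
2|2|1|2|3
1|3|1|1|0
1|2|2|1|1
5) 1|1|3|2|1
1|1|2|1|1
2|2|1|2|3
1|3|1|1|0
1|2|2|1|1
6) 1|1|3|2|1
1|1|2|2|1
2|2|1|2|3
1|3|1|1|0
1|2|2|1|1
7) 1|1|3|2|1
1|1|2|3|1
2|2|1|2|3
1|3|1|1|0
1|2|2|1|1

2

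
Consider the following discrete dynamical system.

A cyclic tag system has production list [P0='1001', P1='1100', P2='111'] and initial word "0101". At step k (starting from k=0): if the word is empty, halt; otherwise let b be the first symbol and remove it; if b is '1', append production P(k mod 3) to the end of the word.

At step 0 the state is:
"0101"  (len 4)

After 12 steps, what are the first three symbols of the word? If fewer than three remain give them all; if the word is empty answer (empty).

[0] "0101"  (len 4)
[1] "101"  (len 3)
[2] "011100"  (len 6)
[3] "11100"  (len 5)
[4] "11001001"  (len 8)
[5] "10010011100"  (len 11)
[6] "0010011100111"  (len 13)
[7] "010011100111"  (len 12)
[8] "10011100111"  (len 11)
[9] "0011100111111"  (len 13)
[10] "011100111111"  (len 12)
[11] "11100111111"  (len 11)
[12] "1100111111111"  (len 13)

110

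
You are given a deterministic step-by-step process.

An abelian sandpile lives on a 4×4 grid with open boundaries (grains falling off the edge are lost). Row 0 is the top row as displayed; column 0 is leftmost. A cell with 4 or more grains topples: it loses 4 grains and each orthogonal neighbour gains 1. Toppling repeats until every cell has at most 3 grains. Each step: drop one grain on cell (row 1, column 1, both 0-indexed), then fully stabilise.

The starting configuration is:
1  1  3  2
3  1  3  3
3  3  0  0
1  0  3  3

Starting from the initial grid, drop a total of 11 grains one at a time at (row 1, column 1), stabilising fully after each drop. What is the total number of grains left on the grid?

28

step 0: 1  1  3  2
3  1  3  3
3  3  0  0
1  0  3  3
step 1: 1  1  3  2
3  2  3  3
3  3  0  0
1  0  3  3
step 2: 1  1  3  2
3  3  3  3
3  3  0  0
1  0  3  3
step 3: 2  3  1  0
1  3  2  1
1  1  2  1
2  1  3  3
step 4: 3  0  2  0
2  1  3  1
1  2  2  1
2  1  3  3
step 5: 3  0  2  0
2  2  3  1
1  2  2  1
2  1  3  3
step 6: 3  0  2  0
2  3  3  1
1  2  2  1
2  1  3  3
step 7: 3  1  3  0
3  1  0  2
1  3  3  1
2  1  3  3
step 8: 3  1  3  0
3  2  0  2
1  3  3  1
2  1  3  3
step 9: 3  1  3  0
3  3  0  2
1  3  3  1
2  1  3  3
step 10: 0  3  3  0
1  2  2  2
3  1  1  3
2  3  1  0
step 11: 0  3  3  0
1  3  2  2
3  1  1  3
2  3  1  0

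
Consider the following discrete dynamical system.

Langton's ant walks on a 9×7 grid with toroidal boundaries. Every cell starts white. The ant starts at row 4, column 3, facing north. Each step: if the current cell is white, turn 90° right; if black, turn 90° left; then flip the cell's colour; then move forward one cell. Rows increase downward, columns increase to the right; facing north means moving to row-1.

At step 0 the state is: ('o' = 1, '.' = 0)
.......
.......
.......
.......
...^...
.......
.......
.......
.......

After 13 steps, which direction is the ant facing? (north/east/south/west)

east

gen 0: .......
.......
.......
.......
...^...
.......
.......
.......
.......
gen 1: .......
.......
.......
.......
...o>..
.......
.......
.......
.......
gen 2: .......
.......
.......
.......
...oo..
....v..
.......
.......
.......
gen 3: .......
.......
.......
.......
...oo..
...<o..
.......
.......
.......
gen 4: .......
.......
.......
.......
...^o..
...oo..
.......
.......
.......
gen 5: .......
.......
.......
.......
..<.o..
...oo..
.......
.......
.......
gen 6: .......
.......
.......
..^....
..o.o..
...oo..
.......
.......
.......
gen 7: .......
.......
.......
..o>...
..o.o..
...oo..
.......
.......
.......
gen 8: .......
.......
.......
..oo...
..ovo..
...oo..
.......
.......
.......
gen 9: .......
.......
.......
..oo...
..<oo..
...oo..
.......
.......
.......
gen 10: .......
.......
.......
..oo...
...oo..
..voo..
.......
.......
.......
gen 11: .......
.......
.......
..oo...
...oo..
.<ooo..
.......
.......
.......
gen 12: .......
.......
.......
..oo...
.^.oo..
.oooo..
.......
.......
.......
gen 13: .......
.......
.......
..oo...
.o>oo..
.oooo..
.......
.......
.......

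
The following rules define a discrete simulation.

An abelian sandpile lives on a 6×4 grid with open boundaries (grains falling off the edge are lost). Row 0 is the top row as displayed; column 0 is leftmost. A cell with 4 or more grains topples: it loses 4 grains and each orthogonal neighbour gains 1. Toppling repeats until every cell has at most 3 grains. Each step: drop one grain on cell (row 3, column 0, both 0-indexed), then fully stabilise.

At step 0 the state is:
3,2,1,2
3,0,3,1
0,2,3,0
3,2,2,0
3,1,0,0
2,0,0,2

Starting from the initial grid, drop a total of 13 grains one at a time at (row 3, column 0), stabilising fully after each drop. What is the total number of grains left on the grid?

35

[0] 3,2,1,2
3,0,3,1
0,2,3,0
3,2,2,0
3,1,0,0
2,0,0,2
[1] 3,2,1,2
3,0,3,1
1,2,3,0
1,3,2,0
0,2,0,0
3,0,0,2
[2] 3,2,1,2
3,0,3,1
1,2,3,0
2,3,2,0
0,2,0,0
3,0,0,2
[3] 3,2,1,2
3,0,3,1
1,2,3,0
3,3,2,0
0,2,0,0
3,0,0,2
[4] 3,2,1,2
3,0,3,1
2,3,3,0
1,0,3,0
1,3,0,0
3,0,0,2
[5] 3,2,1,2
3,0,3,1
2,3,3,0
2,0,3,0
1,3,0,0
3,0,0,2
[6] 3,2,1,2
3,0,3,1
2,3,3,0
3,0,3,0
1,3,0,0
3,0,0,2
[7] 3,2,1,2
3,0,3,1
3,3,3,0
0,1,3,0
2,3,0,0
3,0,0,2
[8] 3,2,1,2
3,0,3,1
3,3,3,0
1,1,3,0
2,3,0,0
3,0,0,2
[9] 3,2,1,2
3,0,3,1
3,3,3,0
2,1,3,0
2,3,0,0
3,0,0,2
[10] 3,2,1,2
3,0,3,1
3,3,3,0
3,1,3,0
2,3,0,0
3,0,0,2
[11] 0,3,2,2
1,3,0,2
2,2,2,1
3,1,1,1
1,1,2,0
0,2,0,2
[12] 0,3,2,2
1,3,0,2
3,2,2,1
0,2,1,1
2,1,2,0
0,2,0,2
[13] 0,3,2,2
1,3,0,2
3,2,2,1
1,2,1,1
2,1,2,0
0,2,0,2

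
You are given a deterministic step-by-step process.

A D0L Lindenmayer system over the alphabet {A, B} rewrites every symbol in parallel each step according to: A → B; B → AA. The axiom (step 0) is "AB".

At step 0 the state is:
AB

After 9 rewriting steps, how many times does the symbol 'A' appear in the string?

[0] AB
[1] BAA
[2] AABB
[3] BBAAAA
[4] AAAABBBB
[5] BBBBAAAAAAAA
[6] AAAAAAAABBBBBBBB
[7] BBBBBBBBAAAAAAAAAAAAAAAA
[8] AAAAAAAAAAAAAAAABBBBBBBBBBBBBBBB
[9] BBBBBBBBBBBBBBBBAAAAAAAAAAAAAAAAAAAAAAAAAAAAAAAA

32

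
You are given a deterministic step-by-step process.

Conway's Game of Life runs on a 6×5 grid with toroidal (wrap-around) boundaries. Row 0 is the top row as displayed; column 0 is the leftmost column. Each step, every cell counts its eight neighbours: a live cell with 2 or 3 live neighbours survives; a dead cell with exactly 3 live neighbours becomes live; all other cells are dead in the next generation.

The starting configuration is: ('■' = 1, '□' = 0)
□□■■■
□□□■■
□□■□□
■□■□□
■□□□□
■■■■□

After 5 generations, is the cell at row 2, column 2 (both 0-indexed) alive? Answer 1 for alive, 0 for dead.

0

t=0: □□■■■
□□□■■
□□■□□
■□■□□
■□□□□
■■■■□
t=1: □□□□□
□□□□■
□■■□■
□□□□□
■□□■□
■□□□□
t=2: □□□□□
■□□■□
■□□■□
■■■■■
□□□□■
□□□□■
t=3: □□□□■
□□□□□
□□□□□
□■■□□
□■■□□
□□□□□
t=4: □□□□□
□□□□□
□□□□□
□■■□□
□■■□□
□□□□□
t=5: □□□□□
□□□□□
□□□□□
□■■□□
□■■□□
□□□□□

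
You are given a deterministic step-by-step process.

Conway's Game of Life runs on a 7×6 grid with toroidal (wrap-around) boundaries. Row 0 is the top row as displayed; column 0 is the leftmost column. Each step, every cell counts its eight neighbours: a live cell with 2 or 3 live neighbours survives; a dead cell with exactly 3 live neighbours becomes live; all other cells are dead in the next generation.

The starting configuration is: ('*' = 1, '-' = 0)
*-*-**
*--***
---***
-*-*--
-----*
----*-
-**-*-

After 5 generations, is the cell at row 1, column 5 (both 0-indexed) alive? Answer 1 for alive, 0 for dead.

1

t=0: *-*-**
*--***
---***
-*-*--
-----*
----*-
-**-*-
t=1: --*---
-**---
------
*-**-*
----*-
---***
***-*-
t=2: *-----
-**---
*--*--
---***
*-*---
***---
***-*-
t=3: *--*-*
***---
**-*-*
******
*-*-*-
------
--**--
t=4: *--***
---*--
------
------
*-*-*-
-**---
--***-
t=5: -----*
---*-*
------
------
--**--
----**
*-----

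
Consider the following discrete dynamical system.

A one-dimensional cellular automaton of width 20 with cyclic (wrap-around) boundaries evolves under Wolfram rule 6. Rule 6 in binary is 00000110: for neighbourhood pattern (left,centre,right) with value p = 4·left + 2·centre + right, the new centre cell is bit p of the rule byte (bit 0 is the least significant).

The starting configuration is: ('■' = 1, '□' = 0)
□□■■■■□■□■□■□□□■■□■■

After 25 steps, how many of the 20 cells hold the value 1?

4

0) □□■■■■□■□■□■□□□■■□■■
1) □■□□□□□■□■□■□□■□□□□□
2) ■■□□□□■■□■□■□■■□□□□□
3) □□□□□■□□□■□■□□□□□□□■
4) □□□□■■□□■■□■□□□□□□■■
5) □□□■□□□■□□□■□□□□□■□□
6) □□■■□□■■□□■■□□□□■■□□
7) □■□□□■□□□■□□□□□■□□□□
8) ■■□□■■□□■■□□□□■■□□□□
9) □□□■□□□■□□□□□■□□□□□■
10) □□■■□□■■□□□□■■□□□□■■
11) □■□□□■□□□□□■□□□□□■□□
12) ■■□□■■□□□□■■□□□□■■□□
13) □□□■□□□□□■□□□□□■□□□■
14) □□■■□□□□■■□□□□■■□□■■
15) □■□□□□□■□□□□□■□□□■□□
16) ■■□□□□■■□□□□■■□□■■□□
17) □□□□□■□□□□□■□□□■□□□■
18) □□□□■■□□□□■■□□■■□□■■
19) □□□■□□□□□■□□□■□□□■□□
20) □□■■□□□□■■□□■■□□■■□□
21) □■□□□□□■□□□■□□□■□□□□
22) ■■□□□□■■□□■■□□■■□□□□
23) □□□□□■□□□■□□□■□□□□□■
24) □□□□■■□□■■□□■■□□□□■■
25) □□□■□□□■□□□■□□□□□■□□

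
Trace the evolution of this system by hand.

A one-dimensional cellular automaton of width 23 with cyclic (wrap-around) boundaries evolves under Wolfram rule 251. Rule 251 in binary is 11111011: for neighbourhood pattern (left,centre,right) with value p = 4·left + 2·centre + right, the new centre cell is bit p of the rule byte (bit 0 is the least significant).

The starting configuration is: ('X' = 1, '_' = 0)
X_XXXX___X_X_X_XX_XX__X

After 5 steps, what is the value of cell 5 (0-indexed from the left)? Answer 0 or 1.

1

k=0  X_XXXX___X_X_X_XX_XX__X
k=1  XXXXXXXXX_X_X_XXXXXXXXX
k=2  XXXXXXXXXX_X_XXXXXXXXXX
k=3  XXXXXXXXXXX_XXXXXXXXXXX
k=4  XXXXXXXXXXXXXXXXXXXXXXX
k=5  XXXXXXXXXXXXXXXXXXXXXXX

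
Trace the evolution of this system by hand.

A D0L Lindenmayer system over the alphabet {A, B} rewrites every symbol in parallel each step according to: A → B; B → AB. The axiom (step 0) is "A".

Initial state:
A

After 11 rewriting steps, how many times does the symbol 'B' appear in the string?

89

0) A
1) B
2) AB
3) BAB
4) ABBAB
5) BABABBAB
6) ABBABBABABBAB
7) BABABBABABBABBABABBAB
8) ABBABBABABBABBABABBABABBABBABABBAB
9) BABABBABABBABBABABBABABBABBABABBABBABABBABABBABBABABBAB
10) ABBABBABABBABBABABBABABBABBABABBABBABABBABABBABBABABBABABBABBABABBABBABABBABABBABBABABBAB
11) BABABBABABBABBABABBABABBABBABABBABBABABBABABBABBABABBABABB…BABBABABBABABBABBABABBABABBABBABABBABBABABBABABBABBABABBAB  (len 144)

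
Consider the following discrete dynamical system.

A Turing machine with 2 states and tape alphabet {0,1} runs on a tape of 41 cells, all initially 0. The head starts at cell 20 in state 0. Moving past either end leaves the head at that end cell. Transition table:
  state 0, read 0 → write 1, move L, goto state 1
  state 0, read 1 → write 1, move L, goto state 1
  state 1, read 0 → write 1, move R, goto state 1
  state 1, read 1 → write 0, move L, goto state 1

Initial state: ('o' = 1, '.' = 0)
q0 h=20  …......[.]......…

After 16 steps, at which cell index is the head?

30

gen 0: q0 h=20  …......[.]......…
gen 1: q1 h=19  …......[.]o.....…
gen 2: q1 h=20  ….....o[o]......…
gen 3: q1 h=19  …......[o]......…
gen 4: q1 h=18  …......[.]......…
gen 5: q1 h=19  ….....o[.]......…
gen 6: q1 h=20  …....oo[.]......…
gen 7: q1 h=21  …...ooo[.]......…
gen 8: q1 h=22  …..oooo[.]......…
gen 9: q1 h=23  ….ooooo[.]......…
gen 10: q1 h=24  …oooooo[.]......…
gen 11: q1 h=25  …oooooo[.]......…
gen 12: q1 h=26  …oooooo[.]......…
gen 13: q1 h=27  …oooooo[.]......…
gen 14: q1 h=28  …oooooo[.]......…
gen 15: q1 h=29  …oooooo[.]......…
gen 16: q1 h=30  …oooooo[.]......…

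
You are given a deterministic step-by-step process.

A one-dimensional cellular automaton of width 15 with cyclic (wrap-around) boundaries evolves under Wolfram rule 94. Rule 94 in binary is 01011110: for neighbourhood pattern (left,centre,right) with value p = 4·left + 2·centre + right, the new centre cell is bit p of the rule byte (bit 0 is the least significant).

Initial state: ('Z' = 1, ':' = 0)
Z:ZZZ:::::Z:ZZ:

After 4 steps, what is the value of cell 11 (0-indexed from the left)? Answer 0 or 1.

gen 0: Z:ZZZ:::::Z:ZZ:
gen 1: Z:Z:ZZ:::ZZ:ZZ:
gen 2: Z:Z:ZZZ:ZZZ:ZZ:
gen 3: Z:Z:Z:Z:Z:Z:ZZ:
gen 4: Z:Z:Z:Z:Z:Z:ZZ:

0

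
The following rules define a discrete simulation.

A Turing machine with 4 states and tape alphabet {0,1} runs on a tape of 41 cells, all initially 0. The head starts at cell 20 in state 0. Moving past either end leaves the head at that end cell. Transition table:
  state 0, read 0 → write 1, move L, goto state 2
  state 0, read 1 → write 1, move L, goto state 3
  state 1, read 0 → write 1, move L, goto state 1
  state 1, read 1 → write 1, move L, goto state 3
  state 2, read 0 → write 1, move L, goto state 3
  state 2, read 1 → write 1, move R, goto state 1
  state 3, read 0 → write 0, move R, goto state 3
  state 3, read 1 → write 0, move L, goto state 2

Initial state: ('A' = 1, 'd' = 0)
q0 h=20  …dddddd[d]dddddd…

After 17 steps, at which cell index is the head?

13

[0] q0 h=20  …dddddd[d]dddddd…
[1] q2 h=19  …dddddd[d]Addddd…
[2] q3 h=18  …dddddd[d]AAdddd…
[3] q3 h=19  …dddddd[A]Addddd…
[4] q2 h=18  …dddddd[d]dAdddd…
[5] q3 h=17  …dddddd[d]AdAddd…
[6] q3 h=18  …dddddd[A]dAdddd…
[7] q2 h=17  …dddddd[d]ddAddd…
[8] q3 h=16  …dddddd[d]AddAdd…
[9] q3 h=17  …dddddd[A]ddAddd…
[10] q2 h=16  …dddddd[d]dddAdd…
[11] q3 h=15  …dddddd[d]AdddAd…
[12] q3 h=16  …dddddd[A]dddAdd…
[13] q2 h=15  …dddddd[d]ddddAd…
[14] q3 h=14  …dddddd[d]AddddA…
[15] q3 h=15  …dddddd[A]ddddAd…
[16] q2 h=14  …dddddd[d]dddddA…
[17] q3 h=13  …dddddd[d]Addddd…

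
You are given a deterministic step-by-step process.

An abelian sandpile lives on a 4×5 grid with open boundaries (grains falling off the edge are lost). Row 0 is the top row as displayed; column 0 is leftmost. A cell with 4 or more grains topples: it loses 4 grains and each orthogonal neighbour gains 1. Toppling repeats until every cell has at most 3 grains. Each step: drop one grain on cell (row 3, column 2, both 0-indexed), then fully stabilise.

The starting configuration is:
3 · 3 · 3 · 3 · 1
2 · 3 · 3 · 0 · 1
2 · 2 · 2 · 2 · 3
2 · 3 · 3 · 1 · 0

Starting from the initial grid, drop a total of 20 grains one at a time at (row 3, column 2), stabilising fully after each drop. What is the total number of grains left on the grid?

40

k=0  3 · 3 · 3 · 3 · 1
2 · 3 · 3 · 0 · 1
2 · 2 · 2 · 2 · 3
2 · 3 · 3 · 1 · 0
k=1  3 · 3 · 3 · 3 · 1
2 · 3 · 3 · 0 · 1
2 · 3 · 3 · 2 · 3
3 · 0 · 1 · 2 · 0
k=2  3 · 3 · 3 · 3 · 1
2 · 3 · 3 · 0 · 1
2 · 3 · 3 · 2 · 3
3 · 0 · 2 · 2 · 0
k=3  3 · 3 · 3 · 3 · 1
2 · 3 · 3 · 0 · 1
2 · 3 · 3 · 2 · 3
3 · 0 · 3 · 2 · 0
k=4  1 · 2 · 2 · 0 · 2
1 · 3 · 2 · 2 · 1
1 · 2 · 2 · 3 · 3
0 · 3 · 1 · 3 · 0
k=5  1 · 2 · 2 · 0 · 2
1 · 3 · 2 · 2 · 1
1 · 2 · 2 · 3 · 3
0 · 3 · 2 · 3 · 0
k=6  1 · 2 · 2 · 0 · 2
1 · 3 · 2 · 2 · 1
1 · 2 · 2 · 3 · 3
0 · 3 · 3 · 3 · 0
k=7  1 · 3 · 3 · 1 · 2
2 · 1 · 1 · 0 · 3
2 · 1 · 2 · 3 · 0
1 · 1 · 3 · 1 · 2
k=8  1 · 3 · 3 · 1 · 2
2 · 1 · 1 · 0 · 3
2 · 1 · 3 · 3 · 0
1 · 2 · 0 · 2 · 2
k=9  1 · 3 · 3 · 1 · 2
2 · 1 · 1 · 0 · 3
2 · 1 · 3 · 3 · 0
1 · 2 · 1 · 2 · 2
k=10  1 · 3 · 3 · 1 · 2
2 · 1 · 1 · 0 · 3
2 · 1 · 3 · 3 · 0
1 · 2 · 2 · 2 · 2
k=11  1 · 3 · 3 · 1 · 2
2 · 1 · 1 · 0 · 3
2 · 1 · 3 · 3 · 0
1 · 2 · 3 · 2 · 2
k=12  1 · 3 · 3 · 1 · 2
2 · 1 · 2 · 1 · 3
2 · 2 · 1 · 1 · 1
1 · 3 · 2 · 0 · 3
k=13  1 · 3 · 3 · 1 · 2
2 · 1 · 2 · 1 · 3
2 · 2 · 1 · 1 · 1
1 · 3 · 3 · 0 · 3
k=14  1 · 3 · 3 · 1 · 2
2 · 1 · 2 · 1 · 3
2 · 3 · 2 · 1 · 1
2 · 0 · 1 · 1 · 3
k=15  1 · 3 · 3 · 1 · 2
2 · 1 · 2 · 1 · 3
2 · 3 · 2 · 1 · 1
2 · 0 · 2 · 1 · 3
k=16  1 · 3 · 3 · 1 · 2
2 · 1 · 2 · 1 · 3
2 · 3 · 2 · 1 · 1
2 · 0 · 3 · 1 · 3
k=17  1 · 3 · 3 · 1 · 2
2 · 1 · 2 · 1 · 3
2 · 3 · 3 · 1 · 1
2 · 1 · 0 · 2 · 3
k=18  1 · 3 · 3 · 1 · 2
2 · 1 · 2 · 1 · 3
2 · 3 · 3 · 1 · 1
2 · 1 · 1 · 2 · 3
k=19  1 · 3 · 3 · 1 · 2
2 · 1 · 2 · 1 · 3
2 · 3 · 3 · 1 · 1
2 · 1 · 2 · 2 · 3
k=20  1 · 3 · 3 · 1 · 2
2 · 1 · 2 · 1 · 3
2 · 3 · 3 · 1 · 1
2 · 1 · 3 · 2 · 3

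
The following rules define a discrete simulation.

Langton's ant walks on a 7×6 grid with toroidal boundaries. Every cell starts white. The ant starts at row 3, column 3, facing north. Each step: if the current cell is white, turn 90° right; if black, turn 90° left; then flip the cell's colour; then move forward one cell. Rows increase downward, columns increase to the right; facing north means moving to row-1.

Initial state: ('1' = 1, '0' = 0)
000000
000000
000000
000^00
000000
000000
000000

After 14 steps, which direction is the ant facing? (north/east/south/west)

south

gen 0: 000000
000000
000000
000^00
000000
000000
000000
gen 1: 000000
000000
000000
0001>0
000000
000000
000000
gen 2: 000000
000000
000000
000110
0000v0
000000
000000
gen 3: 000000
000000
000000
000110
000<10
000000
000000
gen 4: 000000
000000
000000
000^10
000110
000000
000000
gen 5: 000000
000000
000000
00<010
000110
000000
000000
gen 6: 000000
000000
00^000
001010
000110
000000
000000
gen 7: 000000
000000
001>00
001010
000110
000000
000000
gen 8: 000000
000000
001100
001v10
000110
000000
000000
gen 9: 000000
000000
001100
00<110
000110
000000
000000
gen 10: 000000
000000
001100
000110
00v110
000000
000000
gen 11: 000000
000000
001100
000110
0<1110
000000
000000
gen 12: 000000
000000
001100
0^0110
011110
000000
000000
gen 13: 000000
000000
001100
01>110
011110
000000
000000
gen 14: 000000
000000
001100
011110
01v110
000000
000000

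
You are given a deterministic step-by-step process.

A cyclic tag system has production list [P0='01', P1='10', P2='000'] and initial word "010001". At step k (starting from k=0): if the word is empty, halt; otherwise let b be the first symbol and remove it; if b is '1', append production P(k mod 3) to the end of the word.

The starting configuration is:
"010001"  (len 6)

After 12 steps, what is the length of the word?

gen 0: "010001"  (len 6)
gen 1: "10001"  (len 5)
gen 2: "000110"  (len 6)
gen 3: "00110"  (len 5)
gen 4: "0110"  (len 4)
gen 5: "110"  (len 3)
gen 6: "10000"  (len 5)
gen 7: "000001"  (len 6)
gen 8: "00001"  (len 5)
gen 9: "0001"  (len 4)
gen 10: "001"  (len 3)
gen 11: "01"  (len 2)
gen 12: "1"  (len 1)

1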